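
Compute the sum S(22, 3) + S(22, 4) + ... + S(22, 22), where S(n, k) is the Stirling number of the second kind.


By definition, S(n, k) counts partitions of an n-set into exactly k nonempty blocks.
Computing row n = 22 for k = 3..22:
S(22, k): 5228079450, 727778623825, 19137821912055, 163305339345225, 602762379967440, 1142399079991620, 1241963303533920, 835143799377954, 366282500870286, 108823356051137, 22496861868481, 3295165281331, 345615943200, 26046574004, 1404142047, 53374629, 1389850, 23485, 231, 1
Sum = 4506715736350171.

4506715736350171


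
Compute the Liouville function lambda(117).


The Liouville function is lambda(k) = (-1)^Omega(k), where Omega(k) counts the prime factors of k with multiplicity.
Factoring: 117 = 3 * 3 * 13, so Omega(117) = 3.
lambda(117) = (-1)^3 = -1.

-1


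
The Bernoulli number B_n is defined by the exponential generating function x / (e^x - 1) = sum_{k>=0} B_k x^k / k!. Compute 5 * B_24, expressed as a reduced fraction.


Bernoulli numbers can also be computed recursively via B_0 = 1 and sum_{j=0}^{m} C(m+1, j) B_j = 0 for m >= 1. Odd-index Bernoulli numbers vanish for k >= 3.
Computing B_24 = -236364091/2730, so 5 * B_24 = 5 * -236364091/2730 = -236364091/546.

-236364091/546


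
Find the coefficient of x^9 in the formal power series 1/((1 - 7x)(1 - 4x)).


By partial fractions or Cauchy convolution:
The coefficient equals sum_{k=0}^{9} 7^k * 4^(9-k).
= 93808891

93808891


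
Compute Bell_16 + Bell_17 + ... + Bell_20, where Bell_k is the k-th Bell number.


Recall Bell_k counts set partitions of a k-set (with Bell_0 = 1 by convention).
Bell_16 through Bell_20: 10480142147, 82864869804, 682076806159, 5832742205057, 51724158235372
Sum = 10480142147 + 82864869804 + 682076806159 + 5832742205057 + 51724158235372 = 58332322258539.

58332322258539


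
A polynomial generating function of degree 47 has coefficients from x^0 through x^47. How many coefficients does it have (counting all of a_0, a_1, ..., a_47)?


A polynomial of degree 47 takes the form a_0 + a_1 x + ... + a_47 x^47.
The number of coefficients is 47 + 1 = 48.

48


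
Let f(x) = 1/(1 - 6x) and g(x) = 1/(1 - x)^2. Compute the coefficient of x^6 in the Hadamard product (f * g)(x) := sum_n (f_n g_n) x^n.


f has coefficients f_k = 6^k. For g = 1/(1 - x)^2 the coefficient is g_k = C(k + 1, 1) = k + 1. The Hadamard coefficient is (f * g)_k = 6^k * (k + 1).
For k = 6: 6^6 * 7 = 46656 * 7 = 326592.

326592


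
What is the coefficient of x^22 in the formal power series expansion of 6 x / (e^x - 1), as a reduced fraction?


The exponential generating function for Bernoulli numbers is
x / (e^x - 1) = sum_{k>=0} B_k x^k / k!.
So the coefficient of x^22 in 6 x / (e^x - 1) is 6 B_22 / 22!.
Computing: B_22 = 854513/138, 22! = 1124000727777607680000, giving
6 * 854513/138 / 1124000727777607680000 = 77683/2350183339898634240000.

77683/2350183339898634240000


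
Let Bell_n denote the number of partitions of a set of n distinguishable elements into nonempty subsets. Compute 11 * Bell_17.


Bell_17 can be computed from the Bell triangle or from Dobinski's identity Bell_n = (1/e) * sum_{k>=0} k^n / k!.
Computing Bell_17 = 82864869804.
Then 11 * 82864869804 = 911513567844.

911513567844


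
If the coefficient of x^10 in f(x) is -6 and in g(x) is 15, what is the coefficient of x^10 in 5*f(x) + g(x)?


Scalar multiplication scales coefficients: 5 * -6 = -30.
Then add the g coefficient: -30 + 15
= -15

-15


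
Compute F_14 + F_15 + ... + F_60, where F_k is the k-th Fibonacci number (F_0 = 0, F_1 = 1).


Use the identity sum_{k=0}^{N} F_k = F_{N+2} - 1 (which follows from F_{k+2} - F_{k+1} = F_k). Then
sum_{k=14}^{60} F_k = (F_{62} - 1) - (F_{15} - 1) = F_{62} - F_{15}.
Computing: F_{62} = 4052739537881, F_{15} = 610, so
Sum = 4052739537881 - 610 = 4052739537271.

4052739537271


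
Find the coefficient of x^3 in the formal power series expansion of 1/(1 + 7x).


Write 1/(1 + c x) = 1/(1 - (-c) x) and apply the geometric-series identity
1/(1 - y) = sum_{k>=0} y^k to get 1/(1 + c x) = sum_{k>=0} (-c)^k x^k.
So the coefficient of x^k is (-c)^k = (-1)^k * c^k.
Here c = 7 and k = 3:
(-7)^3 = -1 * 343 = -343

-343


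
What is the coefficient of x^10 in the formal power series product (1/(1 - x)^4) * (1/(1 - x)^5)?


Combine the factors: (1/(1 - x)^4) * (1/(1 - x)^5) = 1/(1 - x)^9.
Then use 1/(1 - x)^r = sum_{k>=0} C(k + r - 1, r - 1) x^k with r = 9 and k = 10:
C(18, 8) = 43758.

43758


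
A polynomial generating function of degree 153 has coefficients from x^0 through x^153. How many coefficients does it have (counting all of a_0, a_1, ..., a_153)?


A polynomial of degree 153 takes the form a_0 + a_1 x + ... + a_153 x^153.
The number of coefficients is 153 + 1 = 154.

154


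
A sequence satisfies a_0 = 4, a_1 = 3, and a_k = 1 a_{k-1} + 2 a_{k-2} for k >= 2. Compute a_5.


The characteristic equation is t^2 - 1 t - 2 = 0, with roots r_1 = 2 and r_2 = -1 (so c_1 = r_1 + r_2, c_2 = -r_1 r_2 as required).
One can use the closed form a_n = A r_1^n + B r_2^n, but direct iteration is more reliable:
a_0 = 4, a_1 = 3, a_2 = 11, a_3 = 17, a_4 = 39, a_5 = 73.
So a_5 = 73.

73


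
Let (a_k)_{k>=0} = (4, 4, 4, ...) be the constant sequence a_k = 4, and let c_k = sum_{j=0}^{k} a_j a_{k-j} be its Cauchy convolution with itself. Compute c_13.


Since a_j = 4 for all j >= 0, the convolution sum becomes
c_k = sum_{j=0}^{k} 4 * 4 = 16 * (k + 1).
Equivalently, the generating function of (a_k) is 4/(1 - x) and its square is 16/(1 - x)^2 = sum_{k>=0} 16(k + 1) x^k.
For k = 13: 16 * 14 = 224.

224


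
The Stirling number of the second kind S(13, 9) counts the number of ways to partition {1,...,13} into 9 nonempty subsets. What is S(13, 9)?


Using the explicit formula S(n,k) = (1/k!) sum_{j=0}^{k} (-1)^(k-j) C(k,j) j^n:
S(13, 9) = 359502
Equivalently, S(n,k) is n! times the coefficient of x^n in the EGF (e^x - 1)^k / k!.

359502


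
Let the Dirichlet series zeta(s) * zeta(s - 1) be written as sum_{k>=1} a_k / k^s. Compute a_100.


Convolution gives a_k = sum_{d | k} d * 1 = sum_{d | k} d = sigma(k), the sum of positive divisors of k.
For k = 100, the divisors are 1, 2, 4, 5, 10, 20, 25, 50, 100, so
sigma(100) = 1 + 2 + 4 + 5 + 10 + 20 + 25 + 50 + 100 = 217.

217


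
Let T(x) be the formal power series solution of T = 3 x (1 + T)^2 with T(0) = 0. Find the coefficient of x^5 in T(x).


Apply the Lagrange inversion formula: if T = 3 x * phi(T) with phi(t) = (1 + t)^2, then [x^n] T = 3^n * (1/n) [t^(n-1)] phi(t)^n = 3^n * (1/n) [t^(n-1)] (1 + t)^(2n) = 3^n * (1/n) C(2n, n-1).
Using the identity C(2n, n-1) = C(2n, n) * n / (n+1), the unscaled factor equals C(2n, n) / (n+1) = C_n, the n-th Catalan number.
For n = 5: C_5 = C(10, 5) / 6 = 252/6 = 42.
With the 3^5 = 243 factor, the coefficient is 243 * 42 = 10206.

10206


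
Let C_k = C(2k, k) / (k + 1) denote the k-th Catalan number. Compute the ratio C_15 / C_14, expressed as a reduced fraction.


Using C_k = (2k)! / (k! (k+1)!), the ratio C_{k+1}/C_k simplifies to
C_{k+1}/C_k = [(2k+2)! / ((k+1)! (k+2)!)] * [k! (k+1)! / (2k)!]
 = (2k+2)(2k+1) / ((k+1)(k+2)) = 2(2k+1) / (k+2).
For k = 14: 2(2*14 + 1) / (14 + 2) = 58/16 = 29/8.

29/8


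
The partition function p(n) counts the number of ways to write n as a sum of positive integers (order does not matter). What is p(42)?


Using the generating function prod_{k>=1} 1/(1-x^k), we compute p(42).
By dynamic programming over parts 1 through 42:
p(42) = 53174

53174


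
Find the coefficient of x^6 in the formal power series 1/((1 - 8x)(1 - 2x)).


By partial fractions or Cauchy convolution:
The coefficient equals sum_{k=0}^{6} 8^k * 2^(6-k).
= 349504

349504


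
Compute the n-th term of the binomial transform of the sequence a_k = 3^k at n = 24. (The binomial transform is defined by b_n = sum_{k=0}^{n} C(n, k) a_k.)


With a_k = 3^k, b_n = sum_{k=0}^{n} C(n, k) 3^k = (1 + 3)^n by the binomial theorem.
For n = 24: (1 + 3)^24 = 4^24 = 281474976710656.

281474976710656


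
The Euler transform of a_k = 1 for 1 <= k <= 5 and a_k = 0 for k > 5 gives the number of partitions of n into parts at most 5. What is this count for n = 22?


Partitions of 22 into parts at most 5:
Using generating function (1-x)^(-1)(1-x^2)^(-1)...(1-x^5)^(-1),
the coefficient of x^22 = 255

255


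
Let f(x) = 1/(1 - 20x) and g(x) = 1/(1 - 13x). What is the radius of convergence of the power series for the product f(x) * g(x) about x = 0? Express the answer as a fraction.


The radius of 1/(1 - 20x) is 1/20 (nearest singularity at x = 1/20), and the radius of 1/(1 - 13x) is 1/13.
The product f(x)*g(x) = 1/((1 - 20x)(1 - 13x)) has singularities at both 1/20 and 1/13, so its radius of convergence is the distance to the nearest one:
min(1/20, 1/13) = 1/20.

1/20


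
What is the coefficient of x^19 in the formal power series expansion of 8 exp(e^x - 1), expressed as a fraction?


exp(e^x - 1) is the exponential generating function for the Bell numbers Bell_k: exp(e^x - 1) = sum_{k>=0} Bell_k x^k / k!.
So the coefficient of x^19 in 8 exp(e^x - 1) is 8 Bell_19 / 19!.
Computing: Bell_19 = 5832742205057 and 19! = 121645100408832000, giving
8 * 5832742205057/121645100408832000 = 5832742205057/15205637551104000.

5832742205057/15205637551104000


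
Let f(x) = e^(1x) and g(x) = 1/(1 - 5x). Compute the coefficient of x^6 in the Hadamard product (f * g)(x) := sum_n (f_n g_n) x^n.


Expanding: f_k = 1^k/k! (from e^(1x)) and g_k = 5^k (from 1/(1 - 5x)). So the Hadamard coefficient (f * g)_k = 1^k 5^k / k! = (5)^k / k!.
For k = 6: 5^6/6! = 15625/720 = 3125/144.

3125/144


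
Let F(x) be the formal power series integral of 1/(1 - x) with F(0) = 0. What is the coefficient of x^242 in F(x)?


1/(1 - x) = sum_{k>=0} x^k. Integrating termwise and using F(0) = 0 gives
F(x) = sum_{k>=0} x^(k+1) / (k+1) = sum_{m>=1} x^m / m = -ln(1 - x).
So the coefficient of x^242 is 1/242 = 1/242.

1/242


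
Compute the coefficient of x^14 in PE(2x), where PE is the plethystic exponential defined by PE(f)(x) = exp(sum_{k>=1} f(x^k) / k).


With f(x) = 2x, the exponent is sum_{k>=1} 2 x^k / k = 2 * (-ln(1 - x)). Exponentiating:
PE(2x) = exp(-2 ln(1 - x)) = 1/(1 - x)^2.
By the negative binomial expansion, [x^n] 1/(1 - x)^2 = C(n + 1, 1).
For n = 14: C(15, 1) = 15.

15


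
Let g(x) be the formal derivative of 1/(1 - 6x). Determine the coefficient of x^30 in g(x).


Differentiate termwise: d/dx sum_{k>=0} 6^k x^k = sum_{k>=1} k 6^k x^(k-1) = sum_{j>=0} (j+1) 6^(j+1) x^j.
Equivalently, d/dx [1/(1 - 6x)] = 6/(1 - 6x)^2.
For j = 30: 31 * 6^31 = 31 * 1326443518324400147398656 = 41119749068056404569358336.

41119749068056404569358336


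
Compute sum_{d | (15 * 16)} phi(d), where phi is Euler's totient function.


First, 15 * 16 = 240. One classical identity is sum_{d | n} phi(d) = n (each k in [1, n] has a unique gcd with n, and among the k's with gcd(k, n) = n/d there are phi(d) of them). So the sum equals 240. We also verify directly:
Divisors of 240: 1, 2, 3, 4, 5, 6, 8, 10, 12, 15, 16, 20, 24, 30, 40, 48, 60, 80, 120, 240.
phi values: 1, 1, 2, 2, 4, 2, 4, 4, 4, 8, 8, 8, 8, 8, 16, 16, 16, 32, 32, 64.
Sum = 240.

240


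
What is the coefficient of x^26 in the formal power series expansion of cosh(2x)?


The Maclaurin series is cosh(t) = sum_{m>=0} t^(2m) / (2m)!, so substituting t = 2x, only even powers of x are nonzero, with coefficient of x^(2m) equal to 2^(2m) / (2m)!.
For x^26 the coefficient is 2^26/26! = 67108864/403291461126605635584000000 = 8/48076088562799171875.

8/48076088562799171875


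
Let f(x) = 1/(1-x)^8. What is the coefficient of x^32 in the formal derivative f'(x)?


Differentiate: d/dx [ 1/(1-x)^r ] = r / (1-x)^(r+1).
Here r = 8, so f'(x) = 8 / (1-x)^9.
The expansion of 1/(1-x)^(r+1) has coefficient of x^n equal to C(n+r, r).
So the coefficient of x^32 in f'(x) is
8 * C(40, 8) = 8 * 76904685 = 615237480

615237480


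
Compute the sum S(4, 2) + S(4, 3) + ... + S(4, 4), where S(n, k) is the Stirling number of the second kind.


By definition, S(n, k) counts partitions of an n-set into exactly k nonempty blocks.
Computing row n = 4 for k = 2..4:
S(4, k): 7, 6, 1
Sum = 14.

14


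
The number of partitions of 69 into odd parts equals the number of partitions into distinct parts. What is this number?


Computing partitions of 69 into odd parts (1, 3, 5, ...):
Using the generating function prod_{k>=0} 1/(1-x^(2k+1)),
the count is 27130

27130


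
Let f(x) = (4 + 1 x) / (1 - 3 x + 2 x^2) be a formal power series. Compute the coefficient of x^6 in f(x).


Write f(x) = sum_{k>=0} a_k x^k. Multiplying both sides by 1 - 3 x + 2 x^2 gives
(1 - 3 x + 2 x^2) sum_{k>=0} a_k x^k = 4 + 1 x.
Matching coefficients:
 x^0: a_0 = 4
 x^1: a_1 - 3 a_0 = 1  =>  a_1 = 3*4 + 1 = 13
 x^k (k >= 2): a_k = 3 a_{k-1} - 2 a_{k-2}.
Iterating: a_2 = 31, a_3 = 67, a_4 = 139, a_5 = 283, a_6 = 571.
So the coefficient of x^6 is 571.

571


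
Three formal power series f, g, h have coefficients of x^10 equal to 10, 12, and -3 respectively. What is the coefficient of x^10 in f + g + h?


Series addition is componentwise:
10 + 12 + -3
= 19

19


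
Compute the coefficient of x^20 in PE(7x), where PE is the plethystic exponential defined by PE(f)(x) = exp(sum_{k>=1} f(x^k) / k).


With f(x) = 7x, the exponent is sum_{k>=1} 7 x^k / k = 7 * (-ln(1 - x)). Exponentiating:
PE(7x) = exp(-7 ln(1 - x)) = 1/(1 - x)^7.
By the negative binomial expansion, [x^n] 1/(1 - x)^7 = C(n + 6, 6).
For n = 20: C(26, 6) = 230230.

230230


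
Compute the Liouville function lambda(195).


The Liouville function is lambda(k) = (-1)^Omega(k), where Omega(k) counts the prime factors of k with multiplicity.
Factoring: 195 = 3 * 5 * 13, so Omega(195) = 3.
lambda(195) = (-1)^3 = -1.

-1


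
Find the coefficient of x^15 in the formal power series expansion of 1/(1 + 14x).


Write 1/(1 + c x) = 1/(1 - (-c) x) and apply the geometric-series identity
1/(1 - y) = sum_{k>=0} y^k to get 1/(1 + c x) = sum_{k>=0} (-c)^k x^k.
So the coefficient of x^k is (-c)^k = (-1)^k * c^k.
Here c = 14 and k = 15:
(-14)^15 = -1 * 155568095557812224 = -155568095557812224

-155568095557812224


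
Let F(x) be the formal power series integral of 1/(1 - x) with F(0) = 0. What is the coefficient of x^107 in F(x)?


1/(1 - x) = sum_{k>=0} x^k. Integrating termwise and using F(0) = 0 gives
F(x) = sum_{k>=0} x^(k+1) / (k+1) = sum_{m>=1} x^m / m = -ln(1 - x).
So the coefficient of x^107 is 1/107 = 1/107.

1/107


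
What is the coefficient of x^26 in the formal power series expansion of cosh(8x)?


The Maclaurin series is cosh(t) = sum_{m>=0} t^(2m) / (2m)!, so substituting t = 8x, only even powers of x are nonzero, with coefficient of x^(2m) equal to 8^(2m) / (2m)!.
For x^26 the coefficient is 8^26/26! = 302231454903657293676544/403291461126605635584000000 = 36028797018963968/48076088562799171875.

36028797018963968/48076088562799171875


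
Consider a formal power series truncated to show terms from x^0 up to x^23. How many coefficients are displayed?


From x^0 to x^23 inclusive, the count is 23 - 0 + 1 = 24.

24


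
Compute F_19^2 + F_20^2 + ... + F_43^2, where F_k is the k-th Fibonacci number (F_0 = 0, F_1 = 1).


There is a standard identity sum_{k=0}^{N} F_k^2 = F_N * F_{N+1} (proved inductively from the telescoping relation F_k^2 = F_k F_{k+1} - F_{k-1} F_k). Then
sum_{k=19}^{43} F_k^2 = F_43 F_44 - F_18 F_19.
Computing: F_43 = 433494437, F_44 = 701408733, F_18 = 2584, F_19 = 4181.
Sum = 433494437 * 701408733 - 2584 * 4181 = 304056783807914617.

304056783807914617


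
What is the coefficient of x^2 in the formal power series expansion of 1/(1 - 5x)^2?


The general identity 1/(1 - c x)^r = sum_{k>=0} c^k C(k + r - 1, r - 1) x^k follows by substituting y = c x into 1/(1 - y)^r = sum_{k>=0} C(k + r - 1, r - 1) y^k.
For c = 5, r = 2, k = 2:
5^2 * C(3, 1) = 25 * 3 = 75.

75


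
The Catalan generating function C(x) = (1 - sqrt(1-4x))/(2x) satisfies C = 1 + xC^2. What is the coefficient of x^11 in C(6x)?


Substituting x -> 6x scales the n-th coefficient by 6^n, so [x^11] C(6x) = 6^11 * C_11.
C_11 = C(2*11, 11)/(12) = 705432/12 = 58786.
So 6^11 * 58786 = 362797056 * 58786 = 21327387734016.

21327387734016


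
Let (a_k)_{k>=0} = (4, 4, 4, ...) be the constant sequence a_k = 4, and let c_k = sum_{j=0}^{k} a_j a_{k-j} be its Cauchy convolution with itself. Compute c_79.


Since a_j = 4 for all j >= 0, the convolution sum becomes
c_k = sum_{j=0}^{k} 4 * 4 = 16 * (k + 1).
Equivalently, the generating function of (a_k) is 4/(1 - x) and its square is 16/(1 - x)^2 = sum_{k>=0} 16(k + 1) x^k.
For k = 79: 16 * 80 = 1280.

1280


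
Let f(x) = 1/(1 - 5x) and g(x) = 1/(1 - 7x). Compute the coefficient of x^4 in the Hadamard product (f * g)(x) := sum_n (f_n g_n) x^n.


f has coefficients f_k = 5^k and g has coefficients g_k = 7^k, so the Hadamard product has coefficient (f*g)_k = 5^k * 7^k = 35^k.
For k = 4: 35^4 = 1500625.

1500625


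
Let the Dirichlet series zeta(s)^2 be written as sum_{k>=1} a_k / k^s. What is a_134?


The Dirichlet convolution of the constant function 1 with itself gives (1 * 1)(k) = sum_{d | k} 1 = d(k), the number of positive divisors of k.
Since zeta(s) = sum_{k>=1} 1/k^s, we have zeta(s)^2 = sum_{k>=1} d(k)/k^s, so a_k = d(k).
For k = 134: the divisors are 1, 2, 67, 134.
Count = 4.

4


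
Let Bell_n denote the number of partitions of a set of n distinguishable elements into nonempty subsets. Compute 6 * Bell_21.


Bell_21 can be computed from the Bell triangle or from Dobinski's identity Bell_n = (1/e) * sum_{k>=0} k^n / k!.
Computing Bell_21 = 474869816156751.
Then 6 * 474869816156751 = 2849218896940506.

2849218896940506


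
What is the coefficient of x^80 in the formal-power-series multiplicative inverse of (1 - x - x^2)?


Let the inverse be f(x) = sum_{k>=0} a_k x^k. From f(x) * (1 - x - x^2) = 1 and matching coefficients:
 x^0: a_0 = 1.
 x^1: a_1 - a_0 = 0, so a_1 = 1.
 x^k (k >= 2): a_k - a_{k-1} - a_{k-2} = 0, i.e. a_k = a_{k-1} + a_{k-2}.
This is the Fibonacci-type recurrence shifted so that a_0 = a_1 = 1.
Iterating: a_0=1, a_1=1, a_2=2, a_3=3, a_4=5, a_5=8, a_6=13, a_7=21, a_8=34, a_9=55, ...
a_80 = 37889062373143906.

37889062373143906


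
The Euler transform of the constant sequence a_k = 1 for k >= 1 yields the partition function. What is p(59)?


The Euler transform converts the sequence a_k = 1 into the number of integer partitions.
Using the recurrence or dynamic programming:
p(59) = 831820

831820


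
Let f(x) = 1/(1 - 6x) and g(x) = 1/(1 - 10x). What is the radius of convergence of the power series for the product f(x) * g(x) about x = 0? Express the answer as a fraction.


The radius of 1/(1 - 6x) is 1/6 (nearest singularity at x = 1/6), and the radius of 1/(1 - 10x) is 1/10.
The product f(x)*g(x) = 1/((1 - 6x)(1 - 10x)) has singularities at both 1/6 and 1/10, so its radius of convergence is the distance to the nearest one:
min(1/6, 1/10) = 1/10.

1/10


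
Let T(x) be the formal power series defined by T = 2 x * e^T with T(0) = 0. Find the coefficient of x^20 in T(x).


Apply the Lagrange inversion formula: if T = 2 x * phi(T) with phi(t) = e^t, then
[x^n] T = 2^n * (1/n) [t^(n-1)] phi(t)^n = 2^n * (1/n) [t^(n-1)] e^(n t) = 2^n * (1/n) * n^(n-1) / (n-1)! = 2^n * n^(n-1) / n!.
When c = 1 this is the Cayley count of rooted labeled trees on n vertices, divided by n!.
For n = 20: 2^20 * 20^19 / 20! = 1048576 * 5242880000000000000000000/2432902008176640000 = 33554432000000000000000/14849255421.

33554432000000000000000/14849255421


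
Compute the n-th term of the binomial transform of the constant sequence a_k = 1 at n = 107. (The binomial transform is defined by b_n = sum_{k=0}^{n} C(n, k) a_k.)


With a_k = 1 for all k, b_n = sum_{k=0}^{n} C(n, k) = 2^n by the binomial theorem.
For n = 107: 2^107 = 162259276829213363391578010288128.

162259276829213363391578010288128


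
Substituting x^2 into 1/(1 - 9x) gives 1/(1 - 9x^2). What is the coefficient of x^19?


Since 1/(1 - 9x^2) only has even powers of x,
the coefficient of x^19 (odd) is 0.

0


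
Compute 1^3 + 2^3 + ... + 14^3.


This power sum has a closed form given by Faulhaber's formula
sum_{k=1}^{m} k^p = (1 / (p + 1)) * sum_{j=0}^{p} C(p + 1, j) B_j m^(p + 1 - j),
but for small m direct computation is fastest:
1 + 8 + 27 + 64 + 125 + 216 + 343 + 512 + 729 + 1000 + 1331 + 1728 + 2197 + 2744 = 11025.

11025


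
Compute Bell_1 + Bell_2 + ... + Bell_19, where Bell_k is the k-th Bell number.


Recall Bell_k counts set partitions of a k-set (with Bell_0 = 1 by convention).
Bell_1 through Bell_19: 1, 2, 5, 15, 52, 203, 877, 4140, 21147, 115975, 678570, 4213597, 27644437, 190899322, 1382958545, 10480142147, 82864869804, 682076806159, 5832742205057
Sum = 1 + 2 + 5 + 15 + 52 + 203 + 877 + 4140 + 21147 + 115975 + 678570 + 4213597 + 27644437 + 190899322 + 1382958545 + 10480142147 + 82864869804 + 682076806159 + 5832742205057 = 6609770560055.

6609770560055


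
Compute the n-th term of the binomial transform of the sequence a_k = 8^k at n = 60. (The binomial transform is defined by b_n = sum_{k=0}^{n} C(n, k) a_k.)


With a_k = 8^k, b_n = sum_{k=0}^{n} C(n, k) 8^k = (1 + 8)^n by the binomial theorem.
For n = 60: (1 + 8)^60 = 9^60 = 1797010299914431210413179829509605039731475627537851106401.

1797010299914431210413179829509605039731475627537851106401


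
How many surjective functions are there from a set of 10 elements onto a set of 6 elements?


By inclusion-exclusion on which target elements are missed, the number of surjections from an n-set onto a k-set is
surj(n, k) = sum_{j=0}^{k} (-1)^j C(k, j) (k - j)^n.
Equivalently surj(n, k) = k! * S(n, k), where S(n, k) is the Stirling number of the second kind.
For n = 10, k = 6:
S(10, 6) = 22827, so
surj = 6! * 22827 = 720 * 22827 = 16435440.

16435440


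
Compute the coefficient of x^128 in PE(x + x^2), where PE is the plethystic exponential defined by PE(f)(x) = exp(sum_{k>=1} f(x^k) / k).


With f(x) = x + x^2, the exponent is sum_{k>=1} (x^k + x^(2k)) / k = -ln(1 - x) - ln(1 - x^2). Exponentiating:
PE(x + x^2) = 1 / ((1 - x)(1 - x^2)).
This is the generating function for partitions of n into parts of size 1 or 2. The number of 2's can be any j in 0..64, and the rest are 1's, so
[x^128] = floor(128/2) + 1 = 65.

65


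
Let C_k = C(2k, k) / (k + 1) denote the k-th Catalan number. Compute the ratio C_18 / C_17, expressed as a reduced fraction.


Using C_k = (2k)! / (k! (k+1)!), the ratio C_{k+1}/C_k simplifies to
C_{k+1}/C_k = [(2k+2)! / ((k+1)! (k+2)!)] * [k! (k+1)! / (2k)!]
 = (2k+2)(2k+1) / ((k+1)(k+2)) = 2(2k+1) / (k+2).
For k = 17: 2(2*17 + 1) / (17 + 2) = 70/19 = 70/19.

70/19


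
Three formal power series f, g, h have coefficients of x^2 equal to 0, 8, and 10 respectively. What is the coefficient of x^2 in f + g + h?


Series addition is componentwise:
0 + 8 + 10
= 18

18


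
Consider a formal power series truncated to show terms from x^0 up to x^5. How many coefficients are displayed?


From x^0 to x^5 inclusive, the count is 5 - 0 + 1 = 6.

6


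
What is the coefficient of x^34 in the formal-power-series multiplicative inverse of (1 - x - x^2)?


Let the inverse be f(x) = sum_{k>=0} a_k x^k. From f(x) * (1 - x - x^2) = 1 and matching coefficients:
 x^0: a_0 = 1.
 x^1: a_1 - a_0 = 0, so a_1 = 1.
 x^k (k >= 2): a_k - a_{k-1} - a_{k-2} = 0, i.e. a_k = a_{k-1} + a_{k-2}.
This is the Fibonacci-type recurrence shifted so that a_0 = a_1 = 1.
Iterating: a_0=1, a_1=1, a_2=2, a_3=3, a_4=5, a_5=8, a_6=13, a_7=21, a_8=34, a_9=55, ...
a_34 = 9227465.

9227465


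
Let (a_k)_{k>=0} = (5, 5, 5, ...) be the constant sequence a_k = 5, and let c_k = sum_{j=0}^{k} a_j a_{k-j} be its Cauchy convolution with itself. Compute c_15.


Since a_j = 5 for all j >= 0, the convolution sum becomes
c_k = sum_{j=0}^{k} 5 * 5 = 25 * (k + 1).
Equivalently, the generating function of (a_k) is 5/(1 - x) and its square is 25/(1 - x)^2 = sum_{k>=0} 25(k + 1) x^k.
For k = 15: 25 * 16 = 400.

400


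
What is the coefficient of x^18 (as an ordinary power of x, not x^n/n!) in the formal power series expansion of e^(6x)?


The exponential series is e^y = sum_{k>=0} y^k / k!. Substituting y = 6x gives
e^(6x) = sum_{k>=0} 6^k x^k / k!.
So the coefficient of x^n is a^n/n! with a = 6, n = 18:
6^18 / 18! = 101559956668416/6402373705728000 = 236196/14889875

236196/14889875


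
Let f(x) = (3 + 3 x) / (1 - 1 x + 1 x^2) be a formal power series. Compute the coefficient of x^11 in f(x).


Write f(x) = sum_{k>=0} a_k x^k. Multiplying both sides by 1 - 1 x + 1 x^2 gives
(1 - 1 x + 1 x^2) sum_{k>=0} a_k x^k = 3 + 3 x.
Matching coefficients:
 x^0: a_0 = 3
 x^1: a_1 - 1 a_0 = 3  =>  a_1 = 1*3 + 3 = 6
 x^k (k >= 2): a_k = 1 a_{k-1} - 1 a_{k-2}.
Iterating: a_2 = 3, a_3 = -3, a_4 = -6, a_5 = -3, a_6 = 3, a_7 = 6, a_8 = 3, a_9 = -3, a_10 = -6, a_11 = -3.
So the coefficient of x^11 is -3.

-3


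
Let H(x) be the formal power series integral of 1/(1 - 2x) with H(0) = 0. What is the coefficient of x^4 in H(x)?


1/(1 - 2x) = sum_{k>=0} 2^k x^k. Integrating termwise with H(0) = 0:
H(x) = sum_{k>=0} 2^k x^(k+1) / (k+1) = sum_{m>=1} 2^(m-1) x^m / m.
For m = 4: 2^3/4 = 8/4 = 2.

2


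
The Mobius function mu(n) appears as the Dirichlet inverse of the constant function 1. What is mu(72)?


72 has a squared prime factor, so mu(72) = 0.
Factorization reveals a repeated prime.

0


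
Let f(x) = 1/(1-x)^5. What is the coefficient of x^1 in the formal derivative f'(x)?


Differentiate: d/dx [ 1/(1-x)^r ] = r / (1-x)^(r+1).
Here r = 5, so f'(x) = 5 / (1-x)^6.
The expansion of 1/(1-x)^(r+1) has coefficient of x^n equal to C(n+r, r).
So the coefficient of x^1 in f'(x) is
5 * C(6, 5) = 5 * 6 = 30

30


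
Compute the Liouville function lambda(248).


The Liouville function is lambda(k) = (-1)^Omega(k), where Omega(k) counts the prime factors of k with multiplicity.
Factoring: 248 = 2 * 2 * 2 * 31, so Omega(248) = 4.
lambda(248) = (-1)^4 = 1.

1


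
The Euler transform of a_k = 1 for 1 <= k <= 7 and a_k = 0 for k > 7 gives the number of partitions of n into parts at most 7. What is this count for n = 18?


Partitions of 18 into parts at most 7:
Using generating function (1-x)^(-1)(1-x^2)^(-1)...(1-x^7)^(-1),
the coefficient of x^18 = 248

248


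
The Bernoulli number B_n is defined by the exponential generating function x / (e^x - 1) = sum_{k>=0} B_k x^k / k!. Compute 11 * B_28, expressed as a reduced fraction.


Bernoulli numbers can also be computed recursively via B_0 = 1 and sum_{j=0}^{m} C(m+1, j) B_j = 0 for m >= 1. Odd-index Bernoulli numbers vanish for k >= 3.
Computing B_28 = -23749461029/870, so 11 * B_28 = 11 * -23749461029/870 = -261244071319/870.

-261244071319/870


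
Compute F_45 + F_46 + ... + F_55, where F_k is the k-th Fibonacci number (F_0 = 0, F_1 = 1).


Use the identity sum_{k=0}^{N} F_k = F_{N+2} - 1 (which follows from F_{k+2} - F_{k+1} = F_k). Then
sum_{k=45}^{55} F_k = (F_{57} - 1) - (F_{46} - 1) = F_{57} - F_{46}.
Computing: F_{57} = 365435296162, F_{46} = 1836311903, so
Sum = 365435296162 - 1836311903 = 363598984259.

363598984259


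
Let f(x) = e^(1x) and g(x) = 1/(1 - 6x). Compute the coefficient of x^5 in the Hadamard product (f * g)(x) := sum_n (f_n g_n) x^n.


Expanding: f_k = 1^k/k! (from e^(1x)) and g_k = 6^k (from 1/(1 - 6x)). So the Hadamard coefficient (f * g)_k = 1^k 6^k / k! = (6)^k / k!.
For k = 5: 6^5/5! = 7776/120 = 324/5.

324/5


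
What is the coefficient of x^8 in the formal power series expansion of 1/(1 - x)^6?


The expansion 1/(1 - x)^r = sum_{k>=0} C(k + r - 1, r - 1) x^k follows from the multiset / negative-binomial theorem (or from repeated differentiation of the geometric series).
For r = 6 and k = 8:
C(13, 5) = 6227020800 / (120 * 40320) = 1287.

1287


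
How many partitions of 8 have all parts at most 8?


Using the generating function (1-x)^(-1)(1-x^2)^(-1)...(1-x^8)^(-1),
the coefficient of x^8 counts these restricted partitions.
Result = 22

22


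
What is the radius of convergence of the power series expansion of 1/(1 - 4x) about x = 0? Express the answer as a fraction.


Expanding 1/(1 - 4x) = sum_{k>=0} 4^k x^k, the series converges when |4x| < 1, i.e., |x| < 1/4.
So the radius of convergence is 1/4 = 1/4.

1/4


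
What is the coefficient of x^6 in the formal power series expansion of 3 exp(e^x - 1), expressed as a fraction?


exp(e^x - 1) is the exponential generating function for the Bell numbers Bell_k: exp(e^x - 1) = sum_{k>=0} Bell_k x^k / k!.
So the coefficient of x^6 in 3 exp(e^x - 1) is 3 Bell_6 / 6!.
Computing: Bell_6 = 203 and 6! = 720, giving
3 * 203/720 = 203/240.

203/240


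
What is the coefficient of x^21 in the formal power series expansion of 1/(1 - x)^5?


The negative binomial / multiset identity is
1/(1 - x)^r = sum_{k>=0} C(k + r - 1, r - 1) x^k.
Here r = 5 and k = 21, so the coefficient is
C(21 + 4, 4) = C(25, 4)
= 12650

12650


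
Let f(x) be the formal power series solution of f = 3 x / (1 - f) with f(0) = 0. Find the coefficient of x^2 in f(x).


Apply Lagrange inversion: f = 3 x * phi(f) with phi(t) = 1/(1 - t), so
[x^n] f = 3^n * (1/n) [t^(n-1)] phi(t)^n = 3^n * (1/n) [t^(n-1)] (1 - t)^(-n) = 3^n * (1/n) C(2n - 2, n - 1) = 3^n * C_{n-1}.
For n = 2: C_1 = C(2, 1) / 2 = 2/2 = 1.
With the 3^2 = 9 factor, the coefficient is 9 * 1 = 9.

9


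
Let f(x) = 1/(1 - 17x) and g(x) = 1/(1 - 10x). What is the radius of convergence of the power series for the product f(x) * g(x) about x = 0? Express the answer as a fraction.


The radius of 1/(1 - 17x) is 1/17 (nearest singularity at x = 1/17), and the radius of 1/(1 - 10x) is 1/10.
The product f(x)*g(x) = 1/((1 - 17x)(1 - 10x)) has singularities at both 1/17 and 1/10, so its radius of convergence is the distance to the nearest one:
min(1/17, 1/10) = 1/17.

1/17


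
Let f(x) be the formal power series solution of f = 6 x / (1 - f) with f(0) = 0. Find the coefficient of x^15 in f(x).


Apply Lagrange inversion: f = 6 x * phi(f) with phi(t) = 1/(1 - t), so
[x^n] f = 6^n * (1/n) [t^(n-1)] phi(t)^n = 6^n * (1/n) [t^(n-1)] (1 - t)^(-n) = 6^n * (1/n) C(2n - 2, n - 1) = 6^n * C_{n-1}.
For n = 15: C_14 = C(28, 14) / 15 = 40116600/15 = 2674440.
With the 6^15 = 470184984576 factor, the coefficient is 470184984576 * 2674440 = 1257481530149437440.

1257481530149437440


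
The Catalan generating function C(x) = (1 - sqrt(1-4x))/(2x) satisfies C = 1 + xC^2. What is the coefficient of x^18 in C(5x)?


Substituting x -> 5x scales the n-th coefficient by 5^n, so [x^18] C(5x) = 5^18 * C_18.
C_18 = C(2*18, 18)/(19) = 9075135300/19 = 477638700.
So 5^18 * 477638700 = 3814697265625 * 477638700 = 1822047042846679687500.

1822047042846679687500


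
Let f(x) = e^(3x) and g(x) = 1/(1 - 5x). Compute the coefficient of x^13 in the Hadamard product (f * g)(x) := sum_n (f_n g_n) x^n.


Expanding: f_k = 3^k/k! (from e^(3x)) and g_k = 5^k (from 1/(1 - 5x)). So the Hadamard coefficient (f * g)_k = 3^k 5^k / k! = (15)^k / k!.
For k = 13: 15^13/13! = 1946195068359375/6227020800 = 320361328125/1025024.

320361328125/1025024


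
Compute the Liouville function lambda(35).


The Liouville function is lambda(k) = (-1)^Omega(k), where Omega(k) counts the prime factors of k with multiplicity.
Factoring: 35 = 5 * 7, so Omega(35) = 2.
lambda(35) = (-1)^2 = 1.

1


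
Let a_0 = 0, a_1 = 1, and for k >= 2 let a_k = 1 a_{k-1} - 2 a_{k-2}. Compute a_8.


Iterating the recurrence forward:
a_0 = 0
a_1 = 1
a_2 = 1*1 - 2*0 = 1
a_3 = 1*1 - 2*1 = -1
a_4 = 1*-1 - 2*1 = -3
a_5 = 1*-3 - 2*-1 = -1
a_6 = 1*-1 - 2*-3 = 5
a_7 = 1*5 - 2*-1 = 7
a_8 = 1*7 - 2*5 = -3
So a_8 = -3.

-3


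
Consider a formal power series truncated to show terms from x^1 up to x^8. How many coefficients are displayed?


From x^1 to x^8 inclusive, the count is 8 - 1 + 1 = 8.

8


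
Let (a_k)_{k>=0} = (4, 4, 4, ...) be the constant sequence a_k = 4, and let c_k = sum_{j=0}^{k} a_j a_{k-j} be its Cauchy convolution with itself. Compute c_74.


Since a_j = 4 for all j >= 0, the convolution sum becomes
c_k = sum_{j=0}^{k} 4 * 4 = 16 * (k + 1).
Equivalently, the generating function of (a_k) is 4/(1 - x) and its square is 16/(1 - x)^2 = sum_{k>=0} 16(k + 1) x^k.
For k = 74: 16 * 75 = 1200.

1200


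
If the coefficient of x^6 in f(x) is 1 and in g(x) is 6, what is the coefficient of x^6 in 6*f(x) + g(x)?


Scalar multiplication scales coefficients: 6 * 1 = 6.
Then add the g coefficient: 6 + 6
= 12

12


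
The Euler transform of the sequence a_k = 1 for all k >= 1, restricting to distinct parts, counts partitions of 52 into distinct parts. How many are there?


Partitions of 52 into distinct parts can be computed via generating function.
Product (1+x)(1+x^2)(1+x^3)...
The coefficient of x^52 = 4582

4582


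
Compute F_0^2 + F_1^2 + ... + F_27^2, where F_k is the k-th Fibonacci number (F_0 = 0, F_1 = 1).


There is a standard identity sum_{k=0}^{N} F_k^2 = F_N * F_{N+1} (proved inductively from the telescoping relation F_k^2 = F_k F_{k+1} - F_{k-1} F_k). Then
sum_{k=0}^{27} F_k^2 = F_27 F_28 - F_0 F_0.
Computing: F_27 = 196418, F_28 = 317811.
Sum = 196418 * 317811 = 62423800998.

62423800998


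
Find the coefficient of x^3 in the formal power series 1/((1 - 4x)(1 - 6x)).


By partial fractions or Cauchy convolution:
The coefficient equals sum_{k=0}^{3} 4^k * 6^(3-k).
= 520

520


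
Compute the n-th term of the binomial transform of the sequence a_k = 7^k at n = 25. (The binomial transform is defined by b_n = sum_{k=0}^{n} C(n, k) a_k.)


With a_k = 7^k, b_n = sum_{k=0}^{n} C(n, k) 7^k = (1 + 7)^n by the binomial theorem.
For n = 25: (1 + 7)^25 = 8^25 = 37778931862957161709568.

37778931862957161709568


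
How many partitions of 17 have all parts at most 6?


Using the generating function (1-x)^(-1)(1-x^2)^(-1)...(1-x^6)^(-1),
the coefficient of x^17 counts these restricted partitions.
Result = 163

163


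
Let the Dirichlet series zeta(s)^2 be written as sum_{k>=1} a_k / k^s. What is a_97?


The Dirichlet convolution of the constant function 1 with itself gives (1 * 1)(k) = sum_{d | k} 1 = d(k), the number of positive divisors of k.
Since zeta(s) = sum_{k>=1} 1/k^s, we have zeta(s)^2 = sum_{k>=1} d(k)/k^s, so a_k = d(k).
For k = 97: the divisors are 1, 97.
Count = 2.

2


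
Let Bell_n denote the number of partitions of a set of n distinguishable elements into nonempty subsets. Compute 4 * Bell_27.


Bell_27 can be computed from the Bell triangle or from Dobinski's identity Bell_n = (1/e) * sum_{k>=0} k^n / k!.
Computing Bell_27 = 545717047936059989389.
Then 4 * 545717047936059989389 = 2182868191744239957556.

2182868191744239957556


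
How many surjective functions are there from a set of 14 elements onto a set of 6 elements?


By inclusion-exclusion on which target elements are missed, the number of surjections from an n-set onto a k-set is
surj(n, k) = sum_{j=0}^{k} (-1)^j C(k, j) (k - j)^n.
Equivalently surj(n, k) = k! * S(n, k), where S(n, k) is the Stirling number of the second kind.
For n = 14, k = 6:
S(14, 6) = 63436373, so
surj = 6! * 63436373 = 720 * 63436373 = 45674188560.

45674188560


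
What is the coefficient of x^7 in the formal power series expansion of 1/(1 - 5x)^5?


The general identity 1/(1 - c x)^r = sum_{k>=0} c^k C(k + r - 1, r - 1) x^k follows by substituting y = c x into 1/(1 - y)^r = sum_{k>=0} C(k + r - 1, r - 1) y^k.
For c = 5, r = 5, k = 7:
5^7 * C(11, 4) = 78125 * 330 = 25781250.

25781250


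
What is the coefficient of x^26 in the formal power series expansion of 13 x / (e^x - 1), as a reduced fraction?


The exponential generating function for Bernoulli numbers is
x / (e^x - 1) = sum_{k>=0} B_k x^k / k!.
So the coefficient of x^26 in 13 x / (e^x - 1) is 13 B_26 / 26!.
Computing: B_26 = 8553103/6, 26! = 403291461126605635584000000, giving
13 * 8553103/6 / 403291461126605635584000000 = 657931/14318040039997833216000000.

657931/14318040039997833216000000


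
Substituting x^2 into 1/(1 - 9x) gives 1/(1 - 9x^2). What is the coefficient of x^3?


Since 1/(1 - 9x^2) only has even powers of x,
the coefficient of x^3 (odd) is 0.

0


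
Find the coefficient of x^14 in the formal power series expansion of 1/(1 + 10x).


Write 1/(1 + c x) = 1/(1 - (-c) x) and apply the geometric-series identity
1/(1 - y) = sum_{k>=0} y^k to get 1/(1 + c x) = sum_{k>=0} (-c)^k x^k.
So the coefficient of x^k is (-c)^k = (-1)^k * c^k.
Here c = 10 and k = 14:
(-10)^14 = 1 * 100000000000000 = 100000000000000

100000000000000


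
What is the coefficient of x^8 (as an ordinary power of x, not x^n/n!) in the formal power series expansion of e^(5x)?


The exponential series is e^y = sum_{k>=0} y^k / k!. Substituting y = 5x gives
e^(5x) = sum_{k>=0} 5^k x^k / k!.
So the coefficient of x^n is a^n/n! with a = 5, n = 8:
5^8 / 8! = 390625/40320 = 78125/8064

78125/8064


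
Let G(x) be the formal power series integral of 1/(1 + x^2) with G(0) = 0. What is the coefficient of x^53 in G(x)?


1/(1 + x^2) = sum_{j>=0} (-1)^j x^(2j). Integrating termwise with G(0) = 0:
G(x) = sum_{j>=0} (-1)^j x^(2j+1) / (2j+1) = arctan(x).
Only odd powers are nonzero. For x^53 write 53 = 2*26 + 1, giving
(-1)^26 / 53 = 1/53 = 1/53.

1/53


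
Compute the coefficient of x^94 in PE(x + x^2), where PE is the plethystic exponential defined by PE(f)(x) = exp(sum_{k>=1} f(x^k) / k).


With f(x) = x + x^2, the exponent is sum_{k>=1} (x^k + x^(2k)) / k = -ln(1 - x) - ln(1 - x^2). Exponentiating:
PE(x + x^2) = 1 / ((1 - x)(1 - x^2)).
This is the generating function for partitions of n into parts of size 1 or 2. The number of 2's can be any j in 0..47, and the rest are 1's, so
[x^94] = floor(94/2) + 1 = 48.

48


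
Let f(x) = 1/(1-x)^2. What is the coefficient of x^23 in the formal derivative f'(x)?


Differentiate: d/dx [ 1/(1-x)^r ] = r / (1-x)^(r+1).
Here r = 2, so f'(x) = 2 / (1-x)^3.
The expansion of 1/(1-x)^(r+1) has coefficient of x^n equal to C(n+r, r).
So the coefficient of x^23 in f'(x) is
2 * C(25, 2) = 2 * 300 = 600

600


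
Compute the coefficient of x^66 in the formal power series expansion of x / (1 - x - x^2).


Let f(x) = sum_{k>=0} a_k x^k. Multiplying f(x) * (1 - x - x^2) = x and matching coefficients gives a_0 = 0, a_1 = 1, and a_k = a_{k-1} + a_{k-2} for k >= 2. These are the Fibonacci numbers F_k.
Iterating from F_0 = 0, F_1 = 1:
F_0=0, F_1=1, F_2=1, F_3=2, F_4=3, F_5=5, F_6=8, F_7=13, F_8=21, F_9=34, ...
F_66 = 27777890035288.

27777890035288


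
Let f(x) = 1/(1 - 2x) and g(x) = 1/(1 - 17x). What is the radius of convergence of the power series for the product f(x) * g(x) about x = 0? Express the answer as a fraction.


The radius of 1/(1 - 2x) is 1/2 (nearest singularity at x = 1/2), and the radius of 1/(1 - 17x) is 1/17.
The product f(x)*g(x) = 1/((1 - 2x)(1 - 17x)) has singularities at both 1/2 and 1/17, so its radius of convergence is the distance to the nearest one:
min(1/2, 1/17) = 1/17.

1/17


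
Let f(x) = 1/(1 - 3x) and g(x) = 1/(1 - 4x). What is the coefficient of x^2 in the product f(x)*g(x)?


The coefficient of x^n in f*g is the Cauchy product: sum_{k=0}^{n} a^k * b^(n-k).
With a=3, b=4, n=2:
sum_{k=0}^{2} 3^k * 4^(2-k)
= 37

37


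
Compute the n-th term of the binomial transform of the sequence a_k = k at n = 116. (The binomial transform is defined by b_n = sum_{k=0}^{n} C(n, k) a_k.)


With a_k = k, b_n = sum_{k=0}^{n} C(n, k) k. Using k * C(n, k) = n * C(n-1, k-1) gives b_n = n * sum_{k>=1} C(n-1, k-1) = n * 2^(n-1).
For n = 116: 116 * 2^115 = 116 * 41538374868278621028243970633760768 = 4818451484720320039276300593516249088.

4818451484720320039276300593516249088


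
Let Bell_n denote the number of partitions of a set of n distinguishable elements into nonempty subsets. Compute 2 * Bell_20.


Bell_20 can be computed from the Bell triangle or from Dobinski's identity Bell_n = (1/e) * sum_{k>=0} k^n / k!.
Computing Bell_20 = 51724158235372.
Then 2 * 51724158235372 = 103448316470744.

103448316470744
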